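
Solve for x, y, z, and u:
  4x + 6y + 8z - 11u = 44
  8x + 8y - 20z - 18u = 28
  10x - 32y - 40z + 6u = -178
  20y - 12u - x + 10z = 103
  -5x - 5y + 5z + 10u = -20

x = -5, y = 2, z = 1, u = -4

Row-reduce the augmented matrix:
R1 ← R1 / (4).
R2 ← R2 − 8·R1.
R3 ← R3 − 10·R1.
R4 ← R4 + 1·R1.
R5 ← R5 + 5·R1.
R2 ← R2 / (-4).
R1 ← R1 − 3/2·R2.
R3 ← R3 + 47·R2.
R4 ← R4 − 43/2·R2.
R5 ← R5 − 5/2·R2.
R3 ← R3 / (363).
R1 ← R1 + 23/2·R3.
R2 ← R2 − 9·R3.
R4 ← R4 + 363/2·R3.
R5 ← R5 + 15/2·R3.
Swap R4 and R5.
R4 ← R4 / (-185/121).
R1 ← R1 + 203/121·R4.
R2 ← R2 + 161/242·R4.
R3 ← R3 + 9/242·R4.
R5 reduces to 0 = 0, so the extra equation is consistent.
Reading off the reduced rows gives x = -5, y = 2, z = 1, u = -4.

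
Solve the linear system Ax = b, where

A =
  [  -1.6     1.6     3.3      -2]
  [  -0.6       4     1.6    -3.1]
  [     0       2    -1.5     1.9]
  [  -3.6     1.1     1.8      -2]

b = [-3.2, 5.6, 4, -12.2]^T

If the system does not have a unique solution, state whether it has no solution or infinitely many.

Row-reduce the augmented matrix:
R1 ← R1 / (-8/5).
R2 ← R2 + 3/5·R1.
R4 ← R4 + 18/5·R1.
R2 ← R2 / (17/5).
R1 ← R1 + 1·R2.
R3 ← R3 − 2·R2.
R4 ← R4 + 5/2·R2.
R3 ← R3 / (-233/136).
R1 ← R1 + 133/68·R3.
R2 ← R2 − 29/272·R3.
R4 ← R4 + 2915/544·R3.
R4 ← R4 / (-17697/1864).
R1 ← R1 + 7429/2330·R4.
R2 ← R2 + 2269/4660·R4.
R3 ← R3 + 2232/1165·R4.
Reading off the reduced rows gives x_1 = 4, x_2 = 2, x_3 = 0, x_4 = 0.

x_1 = 4, x_2 = 2, x_3 = 0, x_4 = 0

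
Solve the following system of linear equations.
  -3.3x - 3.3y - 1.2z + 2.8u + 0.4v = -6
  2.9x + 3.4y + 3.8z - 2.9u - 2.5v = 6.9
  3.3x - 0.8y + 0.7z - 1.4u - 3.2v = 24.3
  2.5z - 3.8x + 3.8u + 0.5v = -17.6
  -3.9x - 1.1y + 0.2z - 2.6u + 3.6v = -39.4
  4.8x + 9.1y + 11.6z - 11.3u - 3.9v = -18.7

Row-reduce the augmented matrix:
R1 ← R1 / (-33/10).
R2 ← R2 − 29/10·R1.
R3 ← R3 − 33/10·R1.
R4 ← R4 + 19/5·R1.
R5 ← R5 + 39/10·R1.
R6 ← R6 − 24/5·R1.
R2 ← R2 / (1/2).
R1 ← R1 − 1·R2.
R3 ← R3 + 41/10·R2.
R4 ← R4 − 19/5·R2.
R5 ← R5 − 14/5·R2.
R6 ← R6 − 43/10·R2.
R3 ← R3 / (12107/550).
R1 ← R1 + 282/55·R3.
R2 ← R2 − 302/55·R3.
R4 ← R4 + 9341/550·R3.
R5 ← R5 + 3783/275·R3.
R6 ← R6 + 3783/275·R3.
R4 ← R4 / (804667/363210).
R1 ← R1 + 17537/36321·R4.
R2 ← R2 + 11959/36321·R4.
R3 ← R3 + 3635/36321·R4.
R5 ← R5 + 876284/181605·R4.
R6 ← R6 + 876284/181605·R4.
R5 ← R5 / (15041907/4023335).
R1 ← R1 + 358835/804667·R5.
R2 ← R2 − 714091/804667·R5.
R3 ← R3 + 724003/804667·R5.
R4 ← R4 − 223360/804667·R5.
R6 ← R6 − 15041907/4023335·R5.
R6 reduces to 0 = 0, so the extra equation is consistent.
Reading off the reduced rows gives x = 4, y = 0, z = -3, u = 2, v = -5.

x = 4, y = 0, z = -3, u = 2, v = -5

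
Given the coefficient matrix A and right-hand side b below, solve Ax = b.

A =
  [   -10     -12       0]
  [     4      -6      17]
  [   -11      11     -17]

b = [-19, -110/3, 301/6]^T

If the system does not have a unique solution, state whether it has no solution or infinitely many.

x_1 = -1/2, x_2 = 2, x_3 = -4/3

Row-reduce the augmented matrix:
R1 ← R1 / (-10).
R2 ← R2 − 4·R1.
R3 ← R3 + 11·R1.
R2 ← R2 / (-54/5).
R1 ← R1 − 6/5·R2.
R3 ← R3 − 121/5·R2.
R3 ← R3 / (1139/54).
R1 ← R1 − 17/9·R3.
R2 ← R2 + 85/54·R3.
Reading off the reduced rows gives x_1 = -1/2, x_2 = 2, x_3 = -4/3.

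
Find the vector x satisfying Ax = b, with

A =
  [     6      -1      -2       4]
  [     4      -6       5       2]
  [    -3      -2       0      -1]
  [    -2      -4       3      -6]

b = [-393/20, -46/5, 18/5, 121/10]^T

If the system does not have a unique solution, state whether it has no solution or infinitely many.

x_1 = -3/2, x_2 = 5/4, x_3 = 3/2, x_4 = -8/5

Row-reduce the augmented matrix:
R1 ← R1 / (6).
R2 ← R2 − 4·R1.
R3 ← R3 + 3·R1.
R4 ← R4 + 2·R1.
R2 ← R2 / (-16/3).
R1 ← R1 + 1/6·R2.
R3 ← R3 + 5/2·R2.
R4 ← R4 + 13/3·R2.
R3 ← R3 / (-127/32).
R1 ← R1 + 17/32·R3.
R2 ← R2 + 19/16·R3.
R4 ← R4 + 45/16·R3.
R4 ← R4 / (-642/127).
R1 ← R1 − 65/127·R4.
R2 ← R2 + 34/127·R4.
R3 ← R3 + 42/127·R4.
Reading off the reduced rows gives x_1 = -3/2, x_2 = 5/4, x_3 = 3/2, x_4 = -8/5.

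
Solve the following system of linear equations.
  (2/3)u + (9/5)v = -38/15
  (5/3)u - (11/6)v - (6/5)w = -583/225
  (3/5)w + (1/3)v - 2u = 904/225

u = -2, v = -2/3, w = 2/5

Row-reduce the augmented matrix:
R1 ← R1 / (2/3).
R2 ← R2 − 5/3·R1.
R3 ← R3 + 2·R1.
R2 ← R2 / (-19/3).
R1 ← R1 − 27/10·R2.
R3 ← R3 − 86/15·R2.
R3 ← R3 / (-231/475).
R1 ← R1 + 243/475·R3.
R2 ← R2 − 18/95·R3.
Reading off the reduced rows gives u = -2, v = -2/3, w = 2/5.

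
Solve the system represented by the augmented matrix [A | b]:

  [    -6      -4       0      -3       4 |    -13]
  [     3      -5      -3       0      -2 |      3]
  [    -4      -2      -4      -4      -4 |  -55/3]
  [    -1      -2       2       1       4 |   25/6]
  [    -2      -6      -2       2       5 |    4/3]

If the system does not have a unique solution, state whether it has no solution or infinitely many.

Row-reduce the augmented matrix:
R1 ← R1 / (-6).
R2 ← R2 − 3·R1.
R3 ← R3 + 4·R1.
R4 ← R4 + 1·R1.
R5 ← R5 + 2·R1.
R2 ← R2 / (-7).
R1 ← R1 − 2/3·R2.
R3 ← R3 − 2/3·R2.
R4 ← R4 + 4/3·R2.
R5 ← R5 + 14/3·R2.
R3 ← R3 / (-30/7).
R1 ← R1 + 2/7·R3.
R2 ← R2 − 3/7·R3.
R4 ← R4 − 18/7·R3.
R4 ← R4 / (1/2).
R1 ← R1 − 1/2·R4.
R3 ← R3 − 1/2·R4.
R5 ← R5 − 4·R4.
R5 ← R5 / (9).
R1 ← R1 − 4/9·R5.
R2 ← R2 + 2/3·R5.
R3 ← R3 − 20/9·R5.
R4 ← R4 + 4/3·R5.
Reading off the reduced rows gives x_1 = 3/2, x_2 = -1/2, x_3 = 4/3, x_4 = 2, x_5 = 0.

x_1 = 3/2, x_2 = -1/2, x_3 = 4/3, x_4 = 2, x_5 = 0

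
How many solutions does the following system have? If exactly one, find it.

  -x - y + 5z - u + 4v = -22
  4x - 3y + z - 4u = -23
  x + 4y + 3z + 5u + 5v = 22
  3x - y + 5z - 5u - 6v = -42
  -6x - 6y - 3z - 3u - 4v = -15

Row-reduce the augmented matrix:
R1 ← R1 / (-1).
R2 ← R2 − 4·R1.
R3 ← R3 − 1·R1.
R4 ← R4 − 3·R1.
R5 ← R5 + 6·R1.
R2 ← R2 / (-7).
R1 ← R1 − 1·R2.
R3 ← R3 − 3·R2.
R4 ← R4 + 4·R2.
R3 ← R3 / (17).
R1 ← R1 + 2·R3.
R2 ← R2 + 3·R3.
R4 ← R4 − 8·R3.
R5 ← R5 + 33·R3.
R4 ← R4 / (-440/119).
R1 ← R1 + 9/119·R4.
R2 ← R2 − 148/119·R4.
R3 ← R3 − 4/119·R4.
R5 ← R5 − 489/119·R4.
R5 ← R5 / (-1981/220).
R1 ← R1 − 81/220·R5.
R2 ← R2 + 168/55·R5.
R3 ← R3 − 46/55·R5.
R4 ← R4 − 631/220·R5.
Reading off the reduced rows gives x = 1, y = 0, z = -3, u = 6, v = 0.

x = 1, y = 0, z = -3, u = 6, v = 0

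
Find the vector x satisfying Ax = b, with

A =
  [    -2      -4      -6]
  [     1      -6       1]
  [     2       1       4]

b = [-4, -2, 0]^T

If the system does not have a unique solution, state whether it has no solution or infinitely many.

x_1 = -4, x_2 = 0, x_3 = 2

Row-reduce the augmented matrix:
R1 ← R1 / (-2).
R2 ← R2 − 1·R1.
R3 ← R3 − 2·R1.
R2 ← R2 / (-8).
R1 ← R1 − 2·R2.
R3 ← R3 + 3·R2.
R3 ← R3 / (-5/4).
R1 ← R1 − 5/2·R3.
R2 ← R2 − 1/4·R3.
Reading off the reduced rows gives x_1 = -4, x_2 = 0, x_3 = 2.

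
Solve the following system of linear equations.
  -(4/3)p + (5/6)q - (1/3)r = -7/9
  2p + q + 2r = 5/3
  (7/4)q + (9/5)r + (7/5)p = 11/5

p = 5/2, q = 2, r = -8/3

Row-reduce the augmented matrix:
R1 ← R1 / (-4/3).
R2 ← R2 − 2·R1.
R3 ← R3 − 7/5·R1.
R2 ← R2 / (9/4).
R1 ← R1 + 5/8·R2.
R3 ← R3 − 21/8·R2.
R3 ← R3 / (-3/10).
R1 ← R1 − 2/3·R3.
R2 ← R2 − 2/3·R3.
Reading off the reduced rows gives p = 5/2, q = 2, r = -8/3.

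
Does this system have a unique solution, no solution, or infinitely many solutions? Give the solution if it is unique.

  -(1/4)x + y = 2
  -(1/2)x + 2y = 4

Row-reduce:
R1 ← R1 / (-1/4).
R2 ← R2 + 1/2·R1.
Rank is 1 with 2 unknowns, leaving y free.

infinitely many solutions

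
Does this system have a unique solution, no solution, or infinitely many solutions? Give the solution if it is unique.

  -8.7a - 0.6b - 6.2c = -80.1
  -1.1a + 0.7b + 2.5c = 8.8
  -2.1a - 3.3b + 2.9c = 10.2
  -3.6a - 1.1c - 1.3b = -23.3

a = 5, b = -1, c = 6

Row-reduce the augmented matrix:
R1 ← R1 / (-87/10).
R2 ← R2 + 11/10·R1.
R3 ← R3 + 21/10·R1.
R4 ← R4 + 18/5·R1.
R2 ← R2 / (45/58).
R1 ← R1 − 2/29·R2.
R3 ← R3 + 183/58·R2.
R4 ← R4 + 61/58·R2.
R3 ← R3 / (3994/225).
R1 ← R1 − 284/675·R3.
R2 ← R2 − 2857/675·R3.
R4 ← R4 − 3994/675·R3.
R4 reduces to 0 = 0, so the extra equation is consistent.
Reading off the reduced rows gives a = 5, b = -1, c = 6.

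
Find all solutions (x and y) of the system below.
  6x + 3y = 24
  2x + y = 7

Row-reduce:
R1 ← R1 / (6).
R2 ← R2 − 2·R1.
Row 2 reduces to 0 = -1, a contradiction. The system is inconsistent.

no solution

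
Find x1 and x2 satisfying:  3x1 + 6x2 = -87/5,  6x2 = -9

x1 = -14/5, x2 = -3/2

Row-reduce the augmented matrix:
R1 ← R1 / (3).
R2 ← R2 / (6).
R1 ← R1 − 2·R2.
Reading off the reduced rows gives x1 = -14/5, x2 = -3/2.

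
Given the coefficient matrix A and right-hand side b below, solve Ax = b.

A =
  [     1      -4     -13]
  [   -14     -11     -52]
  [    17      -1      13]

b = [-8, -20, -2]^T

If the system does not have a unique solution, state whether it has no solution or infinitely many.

Row-reduce:
R2 ← R2 + 14·R1.
R3 ← R3 − 17·R1.
R2 ← R2 / (-67).
R1 ← R1 + 4·R2.
R3 ← R3 − 67·R2.
Row 3 reduces to 0 = 2, a contradiction. The system is inconsistent.

no solution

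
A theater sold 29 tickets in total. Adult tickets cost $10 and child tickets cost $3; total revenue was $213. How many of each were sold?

Let a = adult tickets, c = child tickets.
  a + c = 29
  10a + 3c = 213
Row-reduce the augmented matrix:
R2 ← R2 − 10·R1.
R2 ← R2 / (-7).
R1 ← R1 − 1·R2.
Reading off the reduced rows gives a = 18, c = 11.

adult tickets: 18, child tickets: 11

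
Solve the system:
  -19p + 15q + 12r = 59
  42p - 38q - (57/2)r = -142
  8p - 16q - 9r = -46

Row-reduce:
R1 ← R1 / (-19).
R2 ← R2 − 42·R1.
R3 ← R3 − 8·R1.
R2 ← R2 / (-92/19).
R1 ← R1 + 15/19·R2.
R3 ← R3 + 184/19·R2.
Row 3 reduces to 0 = 2, a contradiction. The system is inconsistent.

no solution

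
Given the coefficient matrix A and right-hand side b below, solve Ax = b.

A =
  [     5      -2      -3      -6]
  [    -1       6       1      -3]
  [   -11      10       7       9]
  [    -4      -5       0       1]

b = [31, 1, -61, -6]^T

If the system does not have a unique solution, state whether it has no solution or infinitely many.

infinitely many solutions

Row-reduce:
R1 ← R1 / (5).
R2 ← R2 + 1·R1.
R3 ← R3 + 11·R1.
R4 ← R4 + 4·R1.
R2 ← R2 / (28/5).
R1 ← R1 + 2/5·R2.
R3 ← R3 − 28/5·R2.
R4 ← R4 + 33/5·R2.
Swap R3 and R4.
R3 ← R3 / (-27/14).
R1 ← R1 + 4/7·R3.
R2 ← R2 − 1/14·R3.
Rank is 3 with 4 unknowns, leaving x_4 free.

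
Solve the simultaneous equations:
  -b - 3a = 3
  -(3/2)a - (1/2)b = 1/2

no solution

Row-reduce:
R1 ← R1 / (-3).
R2 ← R2 + 3/2·R1.
Row 2 reduces to 0 = -1, a contradiction. The system is inconsistent.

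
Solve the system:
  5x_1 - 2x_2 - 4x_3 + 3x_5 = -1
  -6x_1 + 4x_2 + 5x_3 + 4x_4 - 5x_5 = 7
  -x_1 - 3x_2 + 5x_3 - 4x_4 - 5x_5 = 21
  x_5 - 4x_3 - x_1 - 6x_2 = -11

Row-reduce:
R1 ← R1 / (5).
R2 ← R2 + 6·R1.
R3 ← R3 + 1·R1.
R4 ← R4 + 1·R1.
R2 ← R2 / (8/5).
R1 ← R1 + 2/5·R2.
R3 ← R3 + 17/5·R2.
R4 ← R4 + 32/5·R2.
R3 ← R3 / (37/8).
R1 ← R1 + 3/4·R3.
R2 ← R2 − 1/8·R3.
R4 ← R4 + 4·R3.
R4 ← R4 / (736/37).
R1 ← R1 − 64/37·R4.
R2 ← R2 − 88/37·R4.
R3 ← R3 − 36/37·R4.
Rank is 4 with 5 unknowns, leaving x_5 free.

infinitely many solutions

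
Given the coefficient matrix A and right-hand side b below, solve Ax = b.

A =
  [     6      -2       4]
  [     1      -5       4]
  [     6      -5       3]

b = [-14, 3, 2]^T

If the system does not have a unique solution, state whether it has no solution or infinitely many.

Row-reduce the augmented matrix:
R1 ← R1 / (6).
R2 ← R2 − 1·R1.
R3 ← R3 − 6·R1.
R2 ← R2 / (-14/3).
R1 ← R1 + 1/3·R2.
R3 ← R3 + 3·R2.
R3 ← R3 / (-22/7).
R1 ← R1 − 3/7·R3.
R2 ← R2 + 5/7·R3.
Reading off the reduced rows gives x_1 = -1, x_2 = -4, x_3 = -4.

x_1 = -1, x_2 = -4, x_3 = -4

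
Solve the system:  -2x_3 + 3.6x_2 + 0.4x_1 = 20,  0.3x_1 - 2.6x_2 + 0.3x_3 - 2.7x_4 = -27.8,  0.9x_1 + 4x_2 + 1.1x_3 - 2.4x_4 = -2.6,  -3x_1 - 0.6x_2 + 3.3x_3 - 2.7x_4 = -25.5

x_1 = -1, x_2 = 4, x_3 = -3, x_4 = 6

Row-reduce the augmented matrix:
R1 ← R1 / (2/5).
R2 ← R2 − 3/10·R1.
R3 ← R3 − 9/10·R1.
R4 ← R4 + 3·R1.
R2 ← R2 / (-53/10).
R1 ← R1 − 9·R2.
R3 ← R3 + 41/10·R2.
R4 ← R4 − 132/5·R2.
R3 ← R3 / (223/53).
R1 ← R1 + 103/53·R3.
R2 ← R2 + 18/53·R3.
R4 ← R4 + 1449/530·R3.
R4 ← R4 / (-72927/4460).
R1 ← R1 + 2109/446·R4.
R2 ← R2 − 108/223·R4.
R3 ← R3 + 33/446·R4.
Reading off the reduced rows gives x_1 = -1, x_2 = 4, x_3 = -3, x_4 = 6.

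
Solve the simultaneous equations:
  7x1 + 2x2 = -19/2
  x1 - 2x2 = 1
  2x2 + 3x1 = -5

no solution

Row-reduce:
R1 ← R1 / (7).
R2 ← R2 − 1·R1.
R3 ← R3 − 3·R1.
R2 ← R2 / (-16/7).
R1 ← R1 − 2/7·R2.
R3 ← R3 − 8/7·R2.
Row 3 reduces to 0 = 1/4, a contradiction. The system is inconsistent.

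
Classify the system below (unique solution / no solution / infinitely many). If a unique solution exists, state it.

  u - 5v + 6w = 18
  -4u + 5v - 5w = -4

Row-reduce:
R2 ← R2 + 4·R1.
R2 ← R2 / (-15).
R1 ← R1 + 5·R2.
Rank is 2 with 3 unknowns, leaving w free.

infinitely many solutions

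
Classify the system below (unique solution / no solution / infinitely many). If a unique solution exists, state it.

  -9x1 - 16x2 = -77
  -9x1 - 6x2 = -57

Row-reduce the augmented matrix:
R1 ← R1 / (-9).
R2 ← R2 + 9·R1.
R2 ← R2 / (10).
R1 ← R1 − 16/9·R2.
Reading off the reduced rows gives x1 = 5, x2 = 2.

x1 = 5, x2 = 2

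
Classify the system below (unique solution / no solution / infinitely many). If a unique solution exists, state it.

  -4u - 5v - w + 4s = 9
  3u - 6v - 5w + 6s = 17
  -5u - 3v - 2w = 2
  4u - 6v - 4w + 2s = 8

Row-reduce the augmented matrix:
R1 ← R1 / (-4).
R2 ← R2 − 3·R1.
R3 ← R3 + 5·R1.
R4 ← R4 − 4·R1.
R2 ← R2 / (-39/4).
R1 ← R1 − 5/4·R2.
R3 ← R3 − 13/4·R2.
R4 ← R4 + 11·R2.
R3 ← R3 / (-8/3).
R1 ← R1 + 19/39·R3.
R2 ← R2 − 23/39·R3.
R4 ← R4 − 58/39·R3.
R4 ← R4 / (-137/26).
R1 ← R1 − 27/52·R4.
R2 ← R2 + 71/52·R4.
R3 ← R3 − 3/4·R4.
Reading off the reduced rows gives u = 0, v = 0, w = -1, s = 2.

u = 0, v = 0, w = -1, s = 2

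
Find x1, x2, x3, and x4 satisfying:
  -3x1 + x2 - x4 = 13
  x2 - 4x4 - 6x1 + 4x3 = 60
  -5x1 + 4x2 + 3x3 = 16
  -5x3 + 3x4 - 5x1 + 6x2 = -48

x1 = -5, x2 = -6, x3 = 5, x4 = -4

Row-reduce the augmented matrix:
R1 ← R1 / (-3).
R2 ← R2 + 6·R1.
R3 ← R3 + 5·R1.
R4 ← R4 + 5·R1.
R2 ← R2 / (-1).
R1 ← R1 + 1/3·R2.
R3 ← R3 − 7/3·R2.
R4 ← R4 − 13/3·R2.
R3 ← R3 / (37/3).
R1 ← R1 + 4/3·R3.
R2 ← R2 + 4·R3.
R4 ← R4 − 37/3·R3.
R4 ← R4 / (-1).
R1 ← R1 − 25/37·R4.
R2 ← R2 − 38/37·R4.
R3 ← R3 + 9/37·R4.
Reading off the reduced rows gives x1 = -5, x2 = -6, x3 = 5, x4 = -4.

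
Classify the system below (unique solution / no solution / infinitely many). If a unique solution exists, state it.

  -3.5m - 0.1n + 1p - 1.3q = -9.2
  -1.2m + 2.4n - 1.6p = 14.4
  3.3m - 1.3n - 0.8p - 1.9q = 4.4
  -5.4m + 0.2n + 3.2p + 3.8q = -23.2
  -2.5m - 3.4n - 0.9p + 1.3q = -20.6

m = 2, n = 5, p = -3, q = -1

Row-reduce the augmented matrix:
R1 ← R1 / (-7/2).
R2 ← R2 + 6/5·R1.
R3 ← R3 − 33/10·R1.
R4 ← R4 + 27/5·R1.
R5 ← R5 + 5/2·R1.
R2 ← R2 / (426/175).
R1 ← R1 − 1/35·R2.
R3 ← R3 + 244/175·R2.
R4 ← R4 − 62/175·R2.
R5 ← R5 + 233/70·R2.
R3 ← R3 / (-1033/1065).
R1 ← R1 + 56/213·R3.
R2 ← R2 + 170/213·R3.
R4 ← R4 − 2066/1065·R3.
R5 ← R5 + 9097/2130·R3.
Swap R4 and R5.
R4 ← R4 / (79939/5165).
R1 ← R1 − 1182/1033·R4.
R2 ← R2 − 2629/1033·R4.
R3 ← R3 − 3057/1033·R4.
R5 reduces to 0 = 0, so the extra equation is consistent.
Reading off the reduced rows gives m = 2, n = 5, p = -3, q = -1.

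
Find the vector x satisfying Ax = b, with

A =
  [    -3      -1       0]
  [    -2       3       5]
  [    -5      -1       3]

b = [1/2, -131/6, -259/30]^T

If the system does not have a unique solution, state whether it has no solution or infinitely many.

x_1 = 2/3, x_2 = -5/2, x_3 = -13/5

Row-reduce the augmented matrix:
R1 ← R1 / (-3).
R2 ← R2 + 2·R1.
R3 ← R3 + 5·R1.
R2 ← R2 / (11/3).
R1 ← R1 − 1/3·R2.
R3 ← R3 − 2/3·R2.
R3 ← R3 / (23/11).
R1 ← R1 + 5/11·R3.
R2 ← R2 − 15/11·R3.
Reading off the reduced rows gives x_1 = 2/3, x_2 = -5/2, x_3 = -13/5.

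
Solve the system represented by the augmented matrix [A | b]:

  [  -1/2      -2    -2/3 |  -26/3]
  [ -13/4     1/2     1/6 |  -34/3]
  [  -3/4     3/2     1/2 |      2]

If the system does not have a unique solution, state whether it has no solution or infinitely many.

Row-reduce:
R1 ← R1 / (-1/2).
R2 ← R2 + 13/4·R1.
R3 ← R3 + 3/4·R1.
R2 ← R2 / (27/2).
R1 ← R1 − 4·R2.
R3 ← R3 − 9/2·R2.
Rank is 2 with 3 unknowns, leaving x_3 free.

infinitely many solutions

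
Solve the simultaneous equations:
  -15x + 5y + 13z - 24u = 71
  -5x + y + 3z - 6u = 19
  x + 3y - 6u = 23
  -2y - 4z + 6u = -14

Row-reduce:
R1 ← R1 / (-15).
R2 ← R2 + 5·R1.
R3 ← R3 − 1·R1.
R2 ← R2 / (-2/3).
R1 ← R1 + 1/3·R2.
R3 ← R3 − 10/3·R2.
R4 ← R4 + 2·R2.
R3 ← R3 / (-29/5).
R1 ← R1 + 1/5·R3.
R2 ← R2 − 2·R3.
Rank is 3 with 4 unknowns, leaving u free.

infinitely many solutions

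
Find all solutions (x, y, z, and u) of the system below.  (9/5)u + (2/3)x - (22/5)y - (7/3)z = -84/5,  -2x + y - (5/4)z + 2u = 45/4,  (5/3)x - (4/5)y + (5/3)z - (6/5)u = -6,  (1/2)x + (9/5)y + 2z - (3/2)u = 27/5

infinitely many solutions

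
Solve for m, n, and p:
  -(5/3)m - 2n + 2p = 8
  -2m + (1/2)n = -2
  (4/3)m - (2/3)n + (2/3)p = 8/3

m = 0, n = -4, p = 0

Row-reduce the augmented matrix:
R1 ← R1 / (-5/3).
R2 ← R2 + 2·R1.
R3 ← R3 − 4/3·R1.
R2 ← R2 / (29/10).
R1 ← R1 − 6/5·R2.
R3 ← R3 + 34/15·R2.
R3 ← R3 / (34/87).
R1 ← R1 + 6/29·R3.
R2 ← R2 + 24/29·R3.
Reading off the reduced rows gives m = 0, n = -4, p = 0.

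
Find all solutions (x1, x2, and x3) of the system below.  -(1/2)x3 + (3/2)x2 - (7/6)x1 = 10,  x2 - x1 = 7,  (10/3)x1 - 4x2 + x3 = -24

Row-reduce:
R1 ← R1 / (-7/6).
R2 ← R2 + 1·R1.
R3 ← R3 − 10/3·R1.
R2 ← R2 / (-2/7).
R1 ← R1 + 9/7·R2.
R3 ← R3 − 2/7·R2.
Row 3 reduces to 0 = 3, a contradiction. The system is inconsistent.

no solution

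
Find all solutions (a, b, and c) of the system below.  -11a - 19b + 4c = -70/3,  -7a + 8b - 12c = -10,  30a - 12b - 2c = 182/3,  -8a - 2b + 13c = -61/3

a = 2, b = 0, c = -1/3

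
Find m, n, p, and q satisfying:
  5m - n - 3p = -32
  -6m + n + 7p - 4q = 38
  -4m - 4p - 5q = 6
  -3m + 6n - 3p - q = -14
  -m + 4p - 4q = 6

m = -6, n = -4, p = 2, q = 2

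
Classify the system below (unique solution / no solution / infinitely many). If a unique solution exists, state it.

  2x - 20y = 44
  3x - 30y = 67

no solution

Row-reduce:
R1 ← R1 / (2).
R2 ← R2 − 3·R1.
Row 2 reduces to 0 = 1, a contradiction. The system is inconsistent.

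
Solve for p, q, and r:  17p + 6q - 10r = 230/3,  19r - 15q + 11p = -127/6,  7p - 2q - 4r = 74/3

Row-reduce the augmented matrix:
R1 ← R1 / (17).
R2 ← R2 − 11·R1.
R3 ← R3 − 7·R1.
R2 ← R2 / (-321/17).
R1 ← R1 − 6/17·R2.
R3 ← R3 + 76/17·R2.
R3 ← R3 / (-1898/321).
R1 ← R1 + 12/107·R3.
R2 ← R2 + 433/321·R3.
Reading off the reduced rows gives p = 3, q = 3/2, r = -5/3.

p = 3, q = 3/2, r = -5/3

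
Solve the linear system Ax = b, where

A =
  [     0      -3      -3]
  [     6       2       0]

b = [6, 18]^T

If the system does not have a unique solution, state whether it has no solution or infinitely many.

infinitely many solutions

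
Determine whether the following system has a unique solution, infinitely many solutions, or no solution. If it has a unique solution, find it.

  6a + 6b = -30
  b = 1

Row-reduce the augmented matrix:
R1 ← R1 / (6).
R1 ← R1 − 1·R2.
Reading off the reduced rows gives a = -6, b = 1.

a = -6, b = 1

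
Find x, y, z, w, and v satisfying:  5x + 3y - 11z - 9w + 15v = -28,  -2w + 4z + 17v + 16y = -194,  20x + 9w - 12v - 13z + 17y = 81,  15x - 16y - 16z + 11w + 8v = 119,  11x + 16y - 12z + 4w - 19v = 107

x = 3, y = -5, z = -4, w = -2, v = -6

Row-reduce the augmented matrix:
R1 ← R1 / (5).
R3 ← R3 − 20·R1.
R4 ← R4 − 15·R1.
R5 ← R5 − 11·R1.
R2 ← R2 / (16).
R1 ← R1 − 3/5·R2.
R3 ← R3 − 5·R2.
R4 ← R4 + 25·R2.
R5 ← R5 − 47/5·R2.
R3 ← R3 / (119/4).
R1 ← R1 + 47/20·R3.
R2 ← R2 − 1/4·R3.
R4 ← R4 − 93/4·R3.
R5 ← R5 − 197/20·R3.
R4 ← R4 / (-93/119).
R1 ← R1 − 1118/595·R4.
R2 ← R2 + 121/238·R4.
R3 ← R3 − 365/238·R4.
R5 ← R5 − 5872/595·R4.
R5 ← R5 / (55316/93).
R1 ← R1 − 10828/93·R5.
R2 ← R2 + 11459/372·R5.
R3 ← R3 − 35521/372·R5.
R4 ← R4 + 5948/93·R5.
Reading off the reduced rows gives x = 3, y = -5, z = -4, w = -2, v = -6.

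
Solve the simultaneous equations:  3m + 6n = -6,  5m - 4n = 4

Row-reduce the augmented matrix:
R1 ← R1 / (3).
R2 ← R2 − 5·R1.
R2 ← R2 / (-14).
R1 ← R1 − 2·R2.
Reading off the reduced rows gives m = 0, n = -1.

m = 0, n = -1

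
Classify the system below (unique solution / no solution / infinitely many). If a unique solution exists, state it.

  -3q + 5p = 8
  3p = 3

Row-reduce the augmented matrix:
R1 ← R1 / (5).
R2 ← R2 − 3·R1.
R2 ← R2 / (9/5).
R1 ← R1 + 3/5·R2.
Reading off the reduced rows gives p = 1, q = -1.

p = 1, q = -1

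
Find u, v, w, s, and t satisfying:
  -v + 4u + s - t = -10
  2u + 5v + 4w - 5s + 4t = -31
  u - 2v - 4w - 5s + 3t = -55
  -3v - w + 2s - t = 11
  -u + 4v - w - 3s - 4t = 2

u = -5, v = -2, w = 6, s = 3, t = -5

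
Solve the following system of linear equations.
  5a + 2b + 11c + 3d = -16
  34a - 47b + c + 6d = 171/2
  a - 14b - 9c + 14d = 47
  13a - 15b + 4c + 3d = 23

Row-reduce:
R1 ← R1 / (5).
R2 ← R2 − 34·R1.
R3 ← R3 − 1·R1.
R4 ← R4 − 13·R1.
R2 ← R2 / (-303/5).
R1 ← R1 − 2/5·R2.
R3 ← R3 + 72/5·R2.
R4 ← R4 + 101/5·R2.
R3 ← R3 / (640/101).
R1 ← R1 − 173/101·R3.
R2 ← R2 − 123/101·R3.
Row 4 reduces to 0 = -1/6, a contradiction. The system is inconsistent.

no solution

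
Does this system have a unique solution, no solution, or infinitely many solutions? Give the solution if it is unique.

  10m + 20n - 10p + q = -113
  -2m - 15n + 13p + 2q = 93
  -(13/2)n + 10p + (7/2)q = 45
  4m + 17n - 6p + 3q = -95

no solution

Row-reduce:
R1 ← R1 / (10).
R2 ← R2 + 2·R1.
R4 ← R4 − 4·R1.
R2 ← R2 / (-11).
R1 ← R1 − 2·R2.
R3 ← R3 + 13/2·R2.
R4 ← R4 − 9·R2.
R3 ← R3 / (7/2).
R1 ← R1 − 1·R3.
R2 ← R2 + 1·R3.
R4 ← R4 − 7·R3.
Row 4 reduces to 0 = 1, a contradiction. The system is inconsistent.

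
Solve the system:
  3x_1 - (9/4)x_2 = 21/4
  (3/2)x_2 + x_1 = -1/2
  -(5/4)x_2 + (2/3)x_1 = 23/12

x_1 = 1, x_2 = -1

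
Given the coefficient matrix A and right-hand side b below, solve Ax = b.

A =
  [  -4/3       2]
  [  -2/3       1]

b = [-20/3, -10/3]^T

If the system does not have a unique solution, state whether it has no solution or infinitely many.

infinitely many solutions

Row-reduce:
R1 ← R1 / (-4/3).
R2 ← R2 + 2/3·R1.
Rank is 1 with 2 unknowns, leaving x_2 free.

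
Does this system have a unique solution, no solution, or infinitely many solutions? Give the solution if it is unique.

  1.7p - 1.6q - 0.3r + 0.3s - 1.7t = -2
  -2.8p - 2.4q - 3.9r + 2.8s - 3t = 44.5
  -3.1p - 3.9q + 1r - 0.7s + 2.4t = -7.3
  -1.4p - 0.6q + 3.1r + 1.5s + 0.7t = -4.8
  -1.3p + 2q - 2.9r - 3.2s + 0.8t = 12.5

Row-reduce the augmented matrix:
R1 ← R1 / (17/10).
R2 ← R2 + 14/5·R1.
R3 ← R3 + 31/10·R1.
R4 ← R4 + 7/5·R1.
R5 ← R5 + 13/10·R1.
R2 ← R2 / (-428/85).
R1 ← R1 + 16/17·R2.
R3 ← R3 + 1159/170·R2.
R4 ← R4 + 163/85·R2.
R5 ← R5 − 66/85·R2.
R3 ← R3 / (10961/1712).
R1 ← R1 − 69/107·R3.
R2 ← R2 − 747/856·R3.
R4 ← R4 − 19373/4280·R3.
R5 ← R5 + 8147/2140·R3.
R4 ← R4 / (2057313/548050).
R1 ← R1 − 1391/54805·R4.
R2 ← R2 + 1394/54805·R4.
R3 ← R3 + 39488/54805·R4.
R5 ← R5 + 2852949/548050·R4.
R5 ← R5 / (-7068404/3428855).
R1 ← R1 + 1259810/2057313·R5.
R2 ← R2 − 314477/2057313·R5.
R3 ← R3 − 897398/2057313·R5.
R4 ← R4 + 1944575/2057313·R5.
Reading off the reduced rows gives p = -6, q = 2, r = -3, s = 1, t = -6.

p = -6, q = 2, r = -3, s = 1, t = -6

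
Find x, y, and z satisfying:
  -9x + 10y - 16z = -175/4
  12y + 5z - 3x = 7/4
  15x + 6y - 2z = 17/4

Row-reduce the augmented matrix:
R1 ← R1 / (-9).
R2 ← R2 + 3·R1.
R3 ← R3 − 15·R1.
R2 ← R2 / (26/3).
R1 ← R1 + 10/9·R2.
R3 ← R3 − 68/3·R2.
R3 ← R3 / (-724/13).
R1 ← R1 − 121/39·R3.
R2 ← R2 − 31/26·R3.
Reading off the reduced rows gives x = 3/4, y = -1/2, z = 2.

x = 3/4, y = -1/2, z = 2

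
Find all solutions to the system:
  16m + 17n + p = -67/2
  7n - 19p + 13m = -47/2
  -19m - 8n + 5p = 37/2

Row-reduce the augmented matrix:
R1 ← R1 / (16).
R2 ← R2 − 13·R1.
R3 ← R3 + 19·R1.
R2 ← R2 / (-109/16).
R1 ← R1 − 17/16·R2.
R3 ← R3 − 195/16·R2.
R3 ← R3 / (-3189/109).
R1 ← R1 + 330/109·R3.
R2 ← R2 − 317/109·R3.
Reading off the reduced rows gives m = 0, n = -2, p = 1/2.

m = 0, n = -2, p = 1/2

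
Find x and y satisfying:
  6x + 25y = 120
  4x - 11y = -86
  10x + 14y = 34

Row-reduce the augmented matrix:
R1 ← R1 / (6).
R2 ← R2 − 4·R1.
R3 ← R3 − 10·R1.
R2 ← R2 / (-83/3).
R1 ← R1 − 25/6·R2.
R3 ← R3 + 83/3·R2.
R3 reduces to 0 = 0, so the extra equation is consistent.
Reading off the reduced rows gives x = -5, y = 6.

x = -5, y = 6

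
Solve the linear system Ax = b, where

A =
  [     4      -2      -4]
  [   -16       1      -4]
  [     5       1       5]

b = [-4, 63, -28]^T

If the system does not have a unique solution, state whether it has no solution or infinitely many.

Row-reduce:
R1 ← R1 / (4).
R2 ← R2 + 16·R1.
R3 ← R3 − 5·R1.
R2 ← R2 / (-7).
R1 ← R1 + 1/2·R2.
R3 ← R3 − 7/2·R2.
Row 3 reduces to 0 = 1/2, a contradiction. The system is inconsistent.

no solution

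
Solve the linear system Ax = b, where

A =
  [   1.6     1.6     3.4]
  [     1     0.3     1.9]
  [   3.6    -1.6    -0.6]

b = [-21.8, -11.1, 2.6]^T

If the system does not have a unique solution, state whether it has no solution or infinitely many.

x_1 = -1, x_2 = -2, x_3 = -5

Row-reduce the augmented matrix:
R1 ← R1 / (8/5).
R2 ← R2 − 1·R1.
R3 ← R3 − 18/5·R1.
R2 ← R2 / (-7/10).
R1 ← R1 − 1·R2.
R3 ← R3 + 26/5·R2.
R3 ← R3 / (-921/140).
R1 ← R1 − 101/56·R3.
R2 ← R2 − 9/28·R3.
Reading off the reduced rows gives x_1 = -1, x_2 = -2, x_3 = -5.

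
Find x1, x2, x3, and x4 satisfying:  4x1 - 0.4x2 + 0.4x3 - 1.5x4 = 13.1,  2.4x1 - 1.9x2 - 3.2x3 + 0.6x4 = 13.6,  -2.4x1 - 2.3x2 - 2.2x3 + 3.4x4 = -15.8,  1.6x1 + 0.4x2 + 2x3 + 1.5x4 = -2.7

x1 = 4, x2 = 6, x3 = -5, x4 = -1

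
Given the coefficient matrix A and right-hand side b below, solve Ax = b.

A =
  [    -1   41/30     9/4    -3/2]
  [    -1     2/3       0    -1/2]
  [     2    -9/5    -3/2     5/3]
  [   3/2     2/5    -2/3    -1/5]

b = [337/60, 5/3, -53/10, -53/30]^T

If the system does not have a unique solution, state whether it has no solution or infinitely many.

no solution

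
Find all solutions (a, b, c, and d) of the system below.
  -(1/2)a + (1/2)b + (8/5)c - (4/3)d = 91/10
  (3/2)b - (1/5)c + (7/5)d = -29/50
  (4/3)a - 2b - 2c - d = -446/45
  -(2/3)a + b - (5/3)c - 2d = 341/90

a = -7/3, b = 2, c = 5/2, d = -11/5

Row-reduce the augmented matrix:
R1 ← R1 / (-1/2).
R3 ← R3 − 4/3·R1.
R4 ← R4 + 2/3·R1.
R2 ← R2 / (3/2).
R1 ← R1 + 1·R2.
R3 ← R3 + 2/3·R2.
R4 ← R4 − 1/3·R2.
R3 ← R3 / (98/45).
R1 ← R1 + 10/3·R3.
R2 ← R2 + 2/15·R3.
R4 ← R4 + 169/45·R3.
R4 ← R4 / (-717/98).
R1 ← R1 + 593/245·R4.
R2 ← R2 − 509/735·R4.
R3 ← R3 + 177/98·R4.
Reading off the reduced rows gives a = -7/3, b = 2, c = 5/2, d = -11/5.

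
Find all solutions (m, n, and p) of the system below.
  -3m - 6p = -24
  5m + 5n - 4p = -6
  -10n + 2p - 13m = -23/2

no solution

Row-reduce:
R1 ← R1 / (-3).
R2 ← R2 − 5·R1.
R3 ← R3 + 13·R1.
R2 ← R2 / (5).
R3 ← R3 + 10·R2.
Row 3 reduces to 0 = 1/2, a contradiction. The system is inconsistent.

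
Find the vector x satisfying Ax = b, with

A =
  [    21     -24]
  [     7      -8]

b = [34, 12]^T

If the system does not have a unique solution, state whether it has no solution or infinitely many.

no solution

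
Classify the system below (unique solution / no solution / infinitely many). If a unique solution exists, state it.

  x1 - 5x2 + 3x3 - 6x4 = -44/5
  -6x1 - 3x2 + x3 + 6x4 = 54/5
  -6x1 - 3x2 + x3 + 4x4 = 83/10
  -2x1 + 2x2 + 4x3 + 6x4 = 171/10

Row-reduce the augmented matrix:
R2 ← R2 + 6·R1.
R3 ← R3 + 6·R1.
R4 ← R4 + 2·R1.
R2 ← R2 / (-33).
R1 ← R1 + 5·R2.
R3 ← R3 + 33·R2.
R4 ← R4 + 8·R2.
Swap R3 and R4.
R3 ← R3 / (178/33).
R1 ← R1 − 4/33·R3.
R2 ← R2 + 19/33·R3.
R4 ← R4 / (-2).
R1 ← R1 + 132/89·R4.
R2 ← R2 − 93/89·R4.
R3 ← R3 − 21/89·R4.
Reading off the reduced rows gives x1 = -4/5, x2 = 1, x3 = 3/2, x4 = 5/4.

x1 = -4/5, x2 = 1, x3 = 3/2, x4 = 5/4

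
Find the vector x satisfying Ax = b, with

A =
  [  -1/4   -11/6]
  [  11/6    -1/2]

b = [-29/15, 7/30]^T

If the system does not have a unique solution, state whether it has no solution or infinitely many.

Row-reduce the augmented matrix:
R1 ← R1 / (-1/4).
R2 ← R2 − 11/6·R1.
R2 ← R2 / (-251/18).
R1 ← R1 − 22/3·R2.
Reading off the reduced rows gives x_1 = 2/5, x_2 = 1.

x_1 = 2/5, x_2 = 1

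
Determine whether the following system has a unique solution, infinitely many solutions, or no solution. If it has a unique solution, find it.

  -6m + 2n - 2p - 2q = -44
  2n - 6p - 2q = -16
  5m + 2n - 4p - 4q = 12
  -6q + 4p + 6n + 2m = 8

Row-reduce the augmented matrix:
R1 ← R1 / (-6).
R3 ← R3 − 5·R1.
R4 ← R4 − 2·R1.
R2 ← R2 / (2).
R1 ← R1 + 1/3·R2.
R3 ← R3 − 11/3·R2.
R4 ← R4 − 20/3·R2.
R3 ← R3 / (16/3).
R1 ← R1 + 2/3·R3.
R2 ← R2 + 3·R3.
R4 ← R4 − 70/3·R3.
R4 ← R4 / (35/4).
R1 ← R1 + 1/4·R4.
R2 ← R2 + 17/8·R4.
R3 ← R3 + 3/8·R4.
Reading off the reduced rows gives m = 6, n = 1, p = 2, q = 3.

m = 6, n = 1, p = 2, q = 3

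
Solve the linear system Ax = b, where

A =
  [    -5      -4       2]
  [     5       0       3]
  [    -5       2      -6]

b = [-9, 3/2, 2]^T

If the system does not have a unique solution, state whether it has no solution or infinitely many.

x_1 = 0, x_2 = 5/2, x_3 = 1/2

Row-reduce the augmented matrix:
R1 ← R1 / (-5).
R2 ← R2 − 5·R1.
R3 ← R3 + 5·R1.
R2 ← R2 / (-4).
R1 ← R1 − 4/5·R2.
R3 ← R3 − 6·R2.
R3 ← R3 / (-1/2).
R1 ← R1 − 3/5·R3.
R2 ← R2 + 5/4·R3.
Reading off the reduced rows gives x_1 = 0, x_2 = 5/2, x_3 = 1/2.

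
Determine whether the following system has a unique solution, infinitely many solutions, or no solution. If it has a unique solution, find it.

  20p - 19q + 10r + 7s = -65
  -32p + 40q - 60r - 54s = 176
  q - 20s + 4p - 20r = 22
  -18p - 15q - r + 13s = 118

no solution

Row-reduce:
R1 ← R1 / (20).
R2 ← R2 + 32·R1.
R3 ← R3 − 4·R1.
R4 ← R4 + 18·R1.
R2 ← R2 / (48/5).
R1 ← R1 + 19/20·R2.
R3 ← R3 − 24/5·R2.
R4 ← R4 + 321/10·R2.
Swap R3 and R4.
R3 ← R3 / (-1113/8).
R1 ← R1 + 185/48·R3.
R2 ← R2 + 55/12·R3.
Row 4 reduces to 0 = -1, a contradiction. The system is inconsistent.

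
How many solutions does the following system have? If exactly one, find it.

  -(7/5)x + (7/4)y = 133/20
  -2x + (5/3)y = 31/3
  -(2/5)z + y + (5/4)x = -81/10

x = -6, y = -1, z = -1

Row-reduce the augmented matrix:
R1 ← R1 / (-7/5).
R2 ← R2 + 2·R1.
R3 ← R3 − 5/4·R1.
R2 ← R2 / (-5/6).
R1 ← R1 + 5/4·R2.
R3 ← R3 − 41/16·R2.
R3 ← R3 / (-2/5).
Reading off the reduced rows gives x = -6, y = -1, z = -1.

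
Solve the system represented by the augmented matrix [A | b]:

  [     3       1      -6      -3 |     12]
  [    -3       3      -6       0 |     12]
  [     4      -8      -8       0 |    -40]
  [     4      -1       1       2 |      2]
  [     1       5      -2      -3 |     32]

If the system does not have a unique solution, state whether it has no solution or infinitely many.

Row-reduce the augmented matrix:
R1 ← R1 / (3).
R2 ← R2 + 3·R1.
R3 ← R3 − 4·R1.
R4 ← R4 − 4·R1.
R5 ← R5 − 1·R1.
R2 ← R2 / (4).
R1 ← R1 − 1/3·R2.
R3 ← R3 + 28/3·R2.
R4 ← R4 + 7/3·R2.
R5 ← R5 − 14/3·R2.
R3 ← R3 / (-28).
R1 ← R1 + 1·R3.
R2 ← R2 + 3·R3.
R4 ← R4 − 2·R3.
R5 ← R5 − 14·R3.
R4 ← R4 / (113/28).
R1 ← R1 + 9/14·R4.
R2 ← R2 + 3/7·R4.
R3 ← R3 − 3/28·R4.
R5 reduces to 0 = 0, so the extra equation is consistent.
Reading off the reduced rows gives x_1 = 2, x_2 = 6, x_3 = 0, x_4 = 0.

x_1 = 2, x_2 = 6, x_3 = 0, x_4 = 0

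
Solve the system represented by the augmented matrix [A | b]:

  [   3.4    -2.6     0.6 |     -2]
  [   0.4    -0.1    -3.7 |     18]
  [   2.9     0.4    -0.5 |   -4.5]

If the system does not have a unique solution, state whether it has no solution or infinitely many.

x_1 = -2, x_2 = -3, x_3 = -5

Row-reduce the augmented matrix:
R1 ← R1 / (17/5).
R2 ← R2 − 2/5·R1.
R3 ← R3 − 29/10·R1.
R2 ← R2 / (7/34).
R1 ← R1 + 13/17·R2.
R3 ← R3 − 89/34·R2.
R3 ← R3 / (657/14).
R1 ← R1 + 484/35·R3.
R2 ← R2 + 641/35·R3.
Reading off the reduced rows gives x_1 = -2, x_2 = -3, x_3 = -5.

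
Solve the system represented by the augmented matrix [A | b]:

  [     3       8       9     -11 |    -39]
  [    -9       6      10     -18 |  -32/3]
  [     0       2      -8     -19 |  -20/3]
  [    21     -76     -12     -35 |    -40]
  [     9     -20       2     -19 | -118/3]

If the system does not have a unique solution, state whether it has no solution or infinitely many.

Row-reduce the augmented matrix:
R1 ← R1 / (3).
R2 ← R2 + 9·R1.
R4 ← R4 − 21·R1.
R5 ← R5 − 9·R1.
R2 ← R2 / (30).
R1 ← R1 − 8/3·R2.
R3 ← R3 − 2·R2.
R4 ← R4 + 132·R2.
R5 ← R5 + 44·R2.
R3 ← R3 / (-157/15).
R1 ← R1 + 13/45·R3.
R2 ← R2 − 37/30·R3.
R4 ← R4 − 439/5·R3.
R5 ← R5 − 439/15·R3.
R4 ← R4 / (-49182/157).
R1 ← R1 − 611/471·R4.
R2 ← R2 + 1111/314·R4.
R3 ← R3 − 234/157·R4.
R5 ← R5 + 16394/157·R4.
R5 reduces to 0 = 0, so the extra equation is consistent.
Reading off the reduced rows gives x_1 = -3, x_2 = -1/2, x_3 = -5/3, x_4 = 1.

x_1 = -3, x_2 = -1/2, x_3 = -5/3, x_4 = 1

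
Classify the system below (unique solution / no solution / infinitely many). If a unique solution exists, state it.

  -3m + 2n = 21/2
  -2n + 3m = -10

no solution

Row-reduce:
R1 ← R1 / (-3).
R2 ← R2 − 3·R1.
Row 2 reduces to 0 = 1/2, a contradiction. The system is inconsistent.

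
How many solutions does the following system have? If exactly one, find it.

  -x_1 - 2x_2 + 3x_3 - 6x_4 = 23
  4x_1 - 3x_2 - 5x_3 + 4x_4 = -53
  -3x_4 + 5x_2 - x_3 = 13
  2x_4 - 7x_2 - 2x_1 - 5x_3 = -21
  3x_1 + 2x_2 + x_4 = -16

x_1 = -6, x_2 = 2, x_3 = 3, x_4 = -2

Row-reduce the augmented matrix:
R1 ← R1 / (-1).
R2 ← R2 − 4·R1.
R4 ← R4 + 2·R1.
R5 ← R5 − 3·R1.
R2 ← R2 / (-11).
R1 ← R1 − 2·R2.
R3 ← R3 − 5·R2.
R4 ← R4 + 3·R2.
R5 ← R5 + 4·R2.
R3 ← R3 / (24/11).
R1 ← R1 + 19/11·R3.
R2 ← R2 + 7/11·R3.
R4 ← R4 + 142/11·R3.
R5 ← R5 − 71/11·R3.
R4 ← R4 / (-625/12).
R1 ← R1 + 173/24·R4.
R2 ← R2 + 41/24·R4.
R3 ← R3 + 133/24·R4.
R5 ← R5 − 625/24·R4.
R5 reduces to 0 = 0, so the extra equation is consistent.
Reading off the reduced rows gives x_1 = -6, x_2 = 2, x_3 = 3, x_4 = -2.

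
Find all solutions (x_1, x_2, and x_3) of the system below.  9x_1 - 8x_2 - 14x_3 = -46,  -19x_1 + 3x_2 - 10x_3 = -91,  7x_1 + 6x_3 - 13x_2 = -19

Row-reduce the augmented matrix:
R1 ← R1 / (9).
R2 ← R2 + 19·R1.
R3 ← R3 − 7·R1.
R2 ← R2 / (-125/9).
R1 ← R1 + 8/9·R2.
R3 ← R3 + 61/9·R2.
R3 ← R3 / (4524/125).
R1 ← R1 − 122/125·R3.
R2 ← R2 − 356/125·R3.
Reading off the reduced rows gives x_1 = 4, x_2 = 5, x_3 = 3.

x_1 = 4, x_2 = 5, x_3 = 3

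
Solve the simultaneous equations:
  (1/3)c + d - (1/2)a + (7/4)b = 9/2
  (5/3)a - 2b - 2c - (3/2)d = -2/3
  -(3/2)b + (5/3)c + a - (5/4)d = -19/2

infinitely many solutions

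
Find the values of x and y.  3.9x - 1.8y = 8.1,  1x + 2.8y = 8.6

Row-reduce the augmented matrix:
R1 ← R1 / (39/10).
R2 ← R2 − 1·R1.
R2 ← R2 / (212/65).
R1 ← R1 + 6/13·R2.
Reading off the reduced rows gives x = 3, y = 2.

x = 3, y = 2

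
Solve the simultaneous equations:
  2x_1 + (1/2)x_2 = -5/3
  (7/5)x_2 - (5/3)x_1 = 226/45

x_1 = -4/3, x_2 = 2

Row-reduce the augmented matrix:
R1 ← R1 / (2).
R2 ← R2 + 5/3·R1.
R2 ← R2 / (109/60).
R1 ← R1 − 1/4·R2.
Reading off the reduced rows gives x_1 = -4/3, x_2 = 2.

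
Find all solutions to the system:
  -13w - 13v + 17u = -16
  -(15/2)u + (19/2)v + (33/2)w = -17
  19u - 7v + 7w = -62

no solution

Row-reduce:
R1 ← R1 / (17).
R2 ← R2 + 15/2·R1.
R3 ← R3 − 19·R1.
R2 ← R2 / (64/17).
R1 ← R1 + 13/17·R2.
R3 ← R3 − 128/17·R2.
Row 3 reduces to 0 = 4, a contradiction. The system is inconsistent.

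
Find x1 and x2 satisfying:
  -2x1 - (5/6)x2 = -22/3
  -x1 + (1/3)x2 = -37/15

x1 = 3, x2 = 8/5

Row-reduce the augmented matrix:
R1 ← R1 / (-2).
R2 ← R2 + 1·R1.
R2 ← R2 / (3/4).
R1 ← R1 − 5/12·R2.
Reading off the reduced rows gives x1 = 3, x2 = 8/5.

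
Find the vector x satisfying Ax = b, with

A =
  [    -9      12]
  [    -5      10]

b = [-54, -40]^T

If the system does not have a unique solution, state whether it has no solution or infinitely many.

Row-reduce the augmented matrix:
R1 ← R1 / (-9).
R2 ← R2 + 5·R1.
R2 ← R2 / (10/3).
R1 ← R1 + 4/3·R2.
Reading off the reduced rows gives x_1 = 2, x_2 = -3.

x_1 = 2, x_2 = -3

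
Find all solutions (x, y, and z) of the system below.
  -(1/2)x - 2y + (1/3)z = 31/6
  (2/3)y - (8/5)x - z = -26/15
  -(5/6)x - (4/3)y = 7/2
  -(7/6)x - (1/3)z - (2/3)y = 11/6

Row-reduce the augmented matrix:
R1 ← R1 / (-1/2).
R2 ← R2 + 8/5·R1.
R3 ← R3 + 5/6·R1.
R4 ← R4 + 7/6·R1.
R2 ← R2 / (106/15).
R1 ← R1 − 4·R2.
R3 ← R3 − 2·R2.
R4 ← R4 − 4·R2.
R3 ← R3 / (14/477).
R1 ← R1 − 80/159·R3.
R2 ← R2 + 31/106·R3.
R4 ← R4 − 28/477·R3.
R4 reduces to 0 = 0, so the extra equation is consistent.
Reading off the reduced rows gives x = -1, y = -2, z = 2.

x = -1, y = -2, z = 2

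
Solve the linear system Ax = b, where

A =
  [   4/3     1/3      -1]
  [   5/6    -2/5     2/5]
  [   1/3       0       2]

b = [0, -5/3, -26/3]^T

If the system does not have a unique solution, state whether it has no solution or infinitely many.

x_1 = -2, x_2 = -4, x_3 = -4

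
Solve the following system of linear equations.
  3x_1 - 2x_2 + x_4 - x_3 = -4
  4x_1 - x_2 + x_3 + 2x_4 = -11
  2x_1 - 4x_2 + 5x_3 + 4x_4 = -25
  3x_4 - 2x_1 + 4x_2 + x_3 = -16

Row-reduce the augmented matrix:
R1 ← R1 / (3).
R2 ← R2 − 4·R1.
R3 ← R3 − 2·R1.
R4 ← R4 + 2·R1.
R2 ← R2 / (5/3).
R1 ← R1 + 2/3·R2.
R3 ← R3 + 8/3·R2.
R4 ← R4 − 8/3·R2.
R3 ← R3 / (47/5).
R1 ← R1 − 3/5·R3.
R2 ← R2 − 7/5·R3.
R4 ← R4 + 17/5·R3.
R4 ← R4 / (197/47).
R1 ← R1 − 15/47·R4.
R2 ← R2 + 12/47·R4.
R3 ← R3 − 22/47·R4.
Reading off the reduced rows gives x_1 = 0, x_2 = 0, x_3 = -1, x_4 = -5.

x_1 = 0, x_2 = 0, x_3 = -1, x_4 = -5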